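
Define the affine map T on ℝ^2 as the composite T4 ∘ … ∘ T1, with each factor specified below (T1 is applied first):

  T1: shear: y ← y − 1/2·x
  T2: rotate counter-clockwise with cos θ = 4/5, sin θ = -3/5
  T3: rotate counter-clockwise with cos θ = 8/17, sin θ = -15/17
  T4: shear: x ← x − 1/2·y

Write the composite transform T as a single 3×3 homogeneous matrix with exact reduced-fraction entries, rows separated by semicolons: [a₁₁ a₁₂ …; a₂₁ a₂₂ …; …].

T = [-13/68 181/170 0; -31/34 -13/85 0; 0 0 1]

T1 = [1 0 0; -1/2 1 0; 0 0 1]
T2·T1 = [1/2 3/5 0; -1 4/5 0; 0 0 1]
T3·…·T1 = [-11/17 84/85 0; -31/34 -13/85 0; 0 0 1]
T4·…·T1 = [-13/68 181/170 0; -31/34 -13/85 0; 0 0 1]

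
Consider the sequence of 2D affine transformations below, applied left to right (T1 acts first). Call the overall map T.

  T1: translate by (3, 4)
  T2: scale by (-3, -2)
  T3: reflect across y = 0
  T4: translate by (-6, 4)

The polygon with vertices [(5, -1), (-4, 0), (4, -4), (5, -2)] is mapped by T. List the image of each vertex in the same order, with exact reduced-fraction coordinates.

image vertices: (-30, 10), (-3, 12), (-27, 4), (-30, 8)

T1 translate by (3, 4): (5, -1) → (8, 3); (-4, 0) → (-1, 4); (4, -4) → (7, 0); (5, -2) → (8, 2)
T2 scale by (-3, -2): (8, 3) → (-24, -6); (-1, 4) → (3, -8); (7, 0) → (-21, 0); (8, 2) → (-24, -4)
T3 reflect across y = 0: (-24, -6) → (-24, 6); (3, -8) → (3, 8); (-21, 0) → (-21, 0); (-24, -4) → (-24, 4)
T4 translate by (-6, 4): (-24, 6) → (-30, 10); (3, 8) → (-3, 12); (-21, 0) → (-27, 4); (-24, 4) → (-30, 8)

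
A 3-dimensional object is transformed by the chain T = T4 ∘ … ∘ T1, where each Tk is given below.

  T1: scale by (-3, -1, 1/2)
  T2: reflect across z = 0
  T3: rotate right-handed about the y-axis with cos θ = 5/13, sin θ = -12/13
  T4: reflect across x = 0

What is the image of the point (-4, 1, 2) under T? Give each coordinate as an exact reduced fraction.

T1 scale by (-3, -1, 1/2): (-4, 1, 2) → (12, -1, 1)
T2 reflect across z = 0: (12, -1, 1) → (12, -1, -1)
T3 rotate right-handed about the y-axis with cos θ = 5/13, sin θ = -12/13: (12, -1, -1) → (72/13, -1, 139/13)
T4 reflect across x = 0: (72/13, -1, 139/13) → (-72/13, -1, 139/13)

T(p) = (-72/13, -1, 139/13)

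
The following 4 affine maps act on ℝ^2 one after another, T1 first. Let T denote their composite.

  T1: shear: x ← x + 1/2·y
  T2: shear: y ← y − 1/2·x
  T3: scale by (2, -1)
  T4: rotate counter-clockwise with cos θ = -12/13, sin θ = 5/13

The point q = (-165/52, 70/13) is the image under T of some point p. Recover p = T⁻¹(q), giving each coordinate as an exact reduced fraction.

T1 = [1 1/2 0; 0 1 0; 0 0 1]
T2·T1 = [1 1/2 0; -1/2 3/4 0; 0 0 1]
T3·…·T1 = [2 1 0; 1/2 -3/4 0; 0 0 1]
T4·…·T1 = [-53/26 -33/52 0; 4/13 14/13 0; 0 0 1]
det M = -2; M⁻¹ = [-7/13 -33/104 0; 2/13 53/52 0; 0 0 1]
M⁻¹ · (-165/52, 70/13)ᵀ = (0, 5)ᵀ

p = (0, 5)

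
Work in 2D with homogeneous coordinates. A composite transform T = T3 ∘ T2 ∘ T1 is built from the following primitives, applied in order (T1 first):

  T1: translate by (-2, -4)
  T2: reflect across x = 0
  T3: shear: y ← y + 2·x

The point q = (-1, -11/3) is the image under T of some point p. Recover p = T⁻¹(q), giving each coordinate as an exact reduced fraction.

T1 = [1 0 -2; 0 1 -4; 0 0 1]
T2·T1 = [-1 0 2; 0 1 -4; 0 0 1]
T3·…·T1 = [-1 0 2; -2 1 0; 0 0 1]
det M = -1; M⁻¹ = [-1 0 2; -2 1 4; 0 0 1]
M⁻¹ · (-1, -11/3)ᵀ = (3, 7/3)ᵀ

p = (3, 7/3)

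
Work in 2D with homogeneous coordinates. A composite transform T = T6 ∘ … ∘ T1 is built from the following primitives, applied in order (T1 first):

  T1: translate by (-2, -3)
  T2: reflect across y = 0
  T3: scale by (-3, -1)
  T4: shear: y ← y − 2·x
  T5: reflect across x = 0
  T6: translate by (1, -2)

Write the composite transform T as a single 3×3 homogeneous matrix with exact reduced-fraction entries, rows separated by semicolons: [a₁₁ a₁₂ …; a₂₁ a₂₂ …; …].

T1 = [1 0 -2; 0 1 -3; 0 0 1]
T2·T1 = [1 0 -2; 0 -1 3; 0 0 1]
T3·…·T1 = [-3 0 6; 0 1 -3; 0 0 1]
T4·…·T1 = [-3 0 6; 6 1 -15; 0 0 1]
T5·…·T1 = [3 0 -6; 6 1 -15; 0 0 1]
T6·…·T1 = [3 0 -5; 6 1 -17; 0 0 1]

T = [3 0 -5; 6 1 -17; 0 0 1]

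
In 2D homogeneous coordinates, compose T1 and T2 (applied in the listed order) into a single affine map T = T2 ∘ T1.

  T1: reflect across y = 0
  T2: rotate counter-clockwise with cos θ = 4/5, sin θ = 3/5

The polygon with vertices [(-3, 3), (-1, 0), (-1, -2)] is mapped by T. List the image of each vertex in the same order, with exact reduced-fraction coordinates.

T1 reflect across y = 0: (-3, 3) → (-3, -3); (-1, 0) → (-1, 0); (-1, -2) → (-1, 2)
T2 rotate counter-clockwise with cos θ = 4/5, sin θ = 3/5: (-3, -3) → (-3/5, -21/5); (-1, 0) → (-4/5, -3/5); (-1, 2) → (-2, 1)

image vertices: (-3/5, -21/5), (-4/5, -3/5), (-2, 1)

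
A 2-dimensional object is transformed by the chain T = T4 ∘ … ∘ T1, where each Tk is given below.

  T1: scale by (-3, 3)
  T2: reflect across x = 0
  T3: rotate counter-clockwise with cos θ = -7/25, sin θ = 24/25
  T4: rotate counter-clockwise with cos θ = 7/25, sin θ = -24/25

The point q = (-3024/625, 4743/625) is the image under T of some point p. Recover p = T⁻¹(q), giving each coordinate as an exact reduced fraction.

p = (0, 3)

T1 = [-3 0 0; 0 3 0; 0 0 1]
T2·T1 = [3 0 0; 0 3 0; 0 0 1]
T3·…·T1 = [-21/25 -72/25 0; 72/25 -21/25 0; 0 0 1]
T4·…·T1 = [1581/625 -1008/625 0; 1008/625 1581/625 0; 0 0 1]
det M = 9; M⁻¹ = [527/1875 112/625 0; -112/625 527/1875 0; 0 0 1]
M⁻¹ · (-3024/625, 4743/625)ᵀ = (0, 3)ᵀ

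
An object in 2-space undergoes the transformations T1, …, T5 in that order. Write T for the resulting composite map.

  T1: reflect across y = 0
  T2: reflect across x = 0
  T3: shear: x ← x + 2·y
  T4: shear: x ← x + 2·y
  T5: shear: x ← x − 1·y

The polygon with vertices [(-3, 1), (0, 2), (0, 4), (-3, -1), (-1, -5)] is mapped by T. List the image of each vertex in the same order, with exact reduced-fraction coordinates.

image vertices: (0, -1), (-6, -2), (-12, -4), (6, 1), (16, 5)

T1 reflect across y = 0: (-3, 1) → (-3, -1); (0, 2) → (0, -2); (0, 4) → (0, -4); (-3, -1) → (-3, 1); (-1, -5) → (-1, 5)
T2 reflect across x = 0: (-3, -1) → (3, -1); (0, -2) → (0, -2); (0, -4) → (0, -4); (-3, 1) → (3, 1); (-1, 5) → (1, 5)
T3 shear: x ← x + 2·y: (3, -1) → (1, -1); (0, -2) → (-4, -2); (0, -4) → (-8, -4); (3, 1) → (5, 1); (1, 5) → (11, 5)
T4 shear: x ← x + 2·y: (1, -1) → (-1, -1); (-4, -2) → (-8, -2); (-8, -4) → (-16, -4); (5, 1) → (7, 1); (11, 5) → (21, 5)
T5 shear: x ← x − 1·y: (-1, -1) → (0, -1); (-8, -2) → (-6, -2); (-16, -4) → (-12, -4); (7, 1) → (6, 1); (21, 5) → (16, 5)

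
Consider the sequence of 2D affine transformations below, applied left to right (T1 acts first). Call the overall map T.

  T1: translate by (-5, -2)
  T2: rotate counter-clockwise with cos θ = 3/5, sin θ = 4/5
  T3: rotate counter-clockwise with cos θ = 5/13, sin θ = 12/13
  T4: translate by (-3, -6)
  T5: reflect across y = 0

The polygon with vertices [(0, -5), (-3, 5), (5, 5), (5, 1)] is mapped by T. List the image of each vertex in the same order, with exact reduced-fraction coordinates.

image vertices: (362/65, 439/65), (-99/65, 937/65), (-363/65, 489/65), (-139/65, 357/65)

T1 translate by (-5, -2): (0, -5) → (-5, -7); (-3, 5) → (-8, 3); (5, 5) → (0, 3); (5, 1) → (0, -1)
T2 rotate counter-clockwise with cos θ = 3/5, sin θ = 4/5: (-5, -7) → (13/5, -41/5); (-8, 3) → (-36/5, -23/5); (0, 3) → (-12/5, 9/5); (0, -1) → (4/5, -3/5)
T3 rotate counter-clockwise with cos θ = 5/13, sin θ = 12/13: (13/5, -41/5) → (557/65, -49/65); (-36/5, -23/5) → (96/65, -547/65); (-12/5, 9/5) → (-168/65, -99/65); (4/5, -3/5) → (56/65, 33/65)
T4 translate by (-3, -6): (557/65, -49/65) → (362/65, -439/65); (96/65, -547/65) → (-99/65, -937/65); (-168/65, -99/65) → (-363/65, -489/65); (56/65, 33/65) → (-139/65, -357/65)
T5 reflect across y = 0: (362/65, -439/65) → (362/65, 439/65); (-99/65, -937/65) → (-99/65, 937/65); (-363/65, -489/65) → (-363/65, 489/65); (-139/65, -357/65) → (-139/65, 357/65)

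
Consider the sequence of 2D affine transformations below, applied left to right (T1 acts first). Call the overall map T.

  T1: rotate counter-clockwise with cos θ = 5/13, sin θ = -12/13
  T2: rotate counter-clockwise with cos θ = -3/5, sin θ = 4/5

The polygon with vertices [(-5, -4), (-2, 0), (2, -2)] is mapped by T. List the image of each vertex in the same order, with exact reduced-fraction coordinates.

T1 rotate counter-clockwise with cos θ = 5/13, sin θ = -12/13: (-5, -4) → (-73/13, 40/13); (-2, 0) → (-10/13, 24/13); (2, -2) → (-14/13, -34/13)
T2 rotate counter-clockwise with cos θ = -3/5, sin θ = 4/5: (-73/13, 40/13) → (59/65, -412/65); (-10/13, 24/13) → (-66/65, -112/65); (-14/13, -34/13) → (178/65, 46/65)

image vertices: (59/65, -412/65), (-66/65, -112/65), (178/65, 46/65)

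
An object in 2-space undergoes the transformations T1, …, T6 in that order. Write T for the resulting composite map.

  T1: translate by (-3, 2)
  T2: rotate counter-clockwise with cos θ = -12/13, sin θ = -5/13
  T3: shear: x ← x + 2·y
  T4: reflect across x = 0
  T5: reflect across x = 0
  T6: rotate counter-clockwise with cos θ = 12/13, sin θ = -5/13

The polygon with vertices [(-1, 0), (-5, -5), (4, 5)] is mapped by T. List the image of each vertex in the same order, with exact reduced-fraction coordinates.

image vertices: (580/169, -298/169), (3176/169, -253/169), (-2305/169, -293/169)

T1 translate by (-3, 2): (-1, 0) → (-4, 2); (-5, -5) → (-8, -3); (4, 5) → (1, 7)
T2 rotate counter-clockwise with cos θ = -12/13, sin θ = -5/13: (-4, 2) → (58/13, -4/13); (-8, -3) → (81/13, 76/13); (1, 7) → (23/13, -89/13)
T3 shear: x ← x + 2·y: (58/13, -4/13) → (50/13, -4/13); (81/13, 76/13) → (233/13, 76/13); (23/13, -89/13) → (-155/13, -89/13)
T4 reflect across x = 0: (50/13, -4/13) → (-50/13, -4/13); (233/13, 76/13) → (-233/13, 76/13); (-155/13, -89/13) → (155/13, -89/13)
T5 reflect across x = 0: (-50/13, -4/13) → (50/13, -4/13); (-233/13, 76/13) → (233/13, 76/13); (155/13, -89/13) → (-155/13, -89/13)
T6 rotate counter-clockwise with cos θ = 12/13, sin θ = -5/13: (50/13, -4/13) → (580/169, -298/169); (233/13, 76/13) → (3176/169, -253/169); (-155/13, -89/13) → (-2305/169, -293/169)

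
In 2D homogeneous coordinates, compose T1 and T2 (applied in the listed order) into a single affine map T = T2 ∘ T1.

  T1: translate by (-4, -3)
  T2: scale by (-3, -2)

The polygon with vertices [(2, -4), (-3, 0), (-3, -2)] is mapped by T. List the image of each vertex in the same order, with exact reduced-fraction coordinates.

T1 translate by (-4, -3): (2, -4) → (-2, -7); (-3, 0) → (-7, -3); (-3, -2) → (-7, -5)
T2 scale by (-3, -2): (-2, -7) → (6, 14); (-7, -3) → (21, 6); (-7, -5) → (21, 10)

image vertices: (6, 14), (21, 6), (21, 10)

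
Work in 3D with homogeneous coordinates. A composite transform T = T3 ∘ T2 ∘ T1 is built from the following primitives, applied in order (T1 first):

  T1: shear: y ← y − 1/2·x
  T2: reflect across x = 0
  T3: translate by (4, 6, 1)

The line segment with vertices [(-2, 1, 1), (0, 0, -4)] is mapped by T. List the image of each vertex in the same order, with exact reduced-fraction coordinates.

image vertices: (6, 8, 2), (4, 6, -3)

T1 shear: y ← y − 1/2·x: (-2, 1, 1) → (-2, 2, 1); (0, 0, -4) → (0, 0, -4)
T2 reflect across x = 0: (-2, 2, 1) → (2, 2, 1); (0, 0, -4) → (0, 0, -4)
T3 translate by (4, 6, 1): (2, 2, 1) → (6, 8, 2); (0, 0, -4) → (4, 6, -3)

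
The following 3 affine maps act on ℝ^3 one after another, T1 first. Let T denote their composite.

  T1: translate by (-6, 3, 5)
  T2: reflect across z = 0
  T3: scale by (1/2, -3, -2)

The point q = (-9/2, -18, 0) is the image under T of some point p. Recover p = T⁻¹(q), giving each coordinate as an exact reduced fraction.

p = (-3, 3, -5)

T1 = [1 0 0 -6; 0 1 0 3; 0 0 1 5; 0 0 0 1]
T2·T1 = [1 0 0 -6; 0 1 0 3; 0 0 -1 -5; 0 0 0 1]
T3·…·T1 = [1/2 0 0 -3; 0 -3 0 -9; 0 0 2 10; 0 0 0 1]
det M = -3; M⁻¹ = [2 0 0 6; 0 -1/3 0 -3; 0 0 1/2 -5; 0 0 0 1]
M⁻¹ · (-9/2, -18, 0)ᵀ = (-3, 3, -5)ᵀ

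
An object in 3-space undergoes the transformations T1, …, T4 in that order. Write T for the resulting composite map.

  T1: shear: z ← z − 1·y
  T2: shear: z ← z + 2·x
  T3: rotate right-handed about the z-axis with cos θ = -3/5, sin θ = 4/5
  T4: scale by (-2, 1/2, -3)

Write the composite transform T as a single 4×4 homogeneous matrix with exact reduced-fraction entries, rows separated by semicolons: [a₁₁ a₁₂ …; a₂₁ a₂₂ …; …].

T = [6/5 8/5 0 0; 2/5 -3/10 0 0; -6 3 -3 0; 0 0 0 1]

T1 = [1 0 0 0; 0 1 0 0; 0 -1 1 0; 0 0 0 1]
T2·T1 = [1 0 0 0; 0 1 0 0; 2 -1 1 0; 0 0 0 1]
T3·…·T1 = [-3/5 -4/5 0 0; 4/5 -3/5 0 0; 2 -1 1 0; 0 0 0 1]
T4·…·T1 = [6/5 8/5 0 0; 2/5 -3/10 0 0; -6 3 -3 0; 0 0 0 1]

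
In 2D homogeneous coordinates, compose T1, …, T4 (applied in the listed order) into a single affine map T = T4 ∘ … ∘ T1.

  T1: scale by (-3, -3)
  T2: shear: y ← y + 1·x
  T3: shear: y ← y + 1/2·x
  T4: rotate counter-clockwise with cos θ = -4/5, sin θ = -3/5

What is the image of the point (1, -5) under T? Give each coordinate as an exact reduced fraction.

T(p) = (87/10, -33/5)

T1 scale by (-3, -3): (1, -5) → (-3, 15)
T2 shear: y ← y + 1·x: (-3, 15) → (-3, 12)
T3 shear: y ← y + 1/2·x: (-3, 12) → (-3, 21/2)
T4 rotate counter-clockwise with cos θ = -4/5, sin θ = -3/5: (-3, 21/2) → (87/10, -33/5)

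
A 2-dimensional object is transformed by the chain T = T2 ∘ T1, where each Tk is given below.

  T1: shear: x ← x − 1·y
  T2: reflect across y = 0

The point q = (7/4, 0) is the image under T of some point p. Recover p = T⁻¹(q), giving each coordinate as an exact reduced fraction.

p = (7/4, 0)

T1 = [1 -1 0; 0 1 0; 0 0 1]
T2·T1 = [1 -1 0; 0 -1 0; 0 0 1]
det M = -1; M⁻¹ = [1 -1 0; 0 -1 0; 0 0 1]
M⁻¹ · (7/4, 0)ᵀ = (7/4, 0)ᵀ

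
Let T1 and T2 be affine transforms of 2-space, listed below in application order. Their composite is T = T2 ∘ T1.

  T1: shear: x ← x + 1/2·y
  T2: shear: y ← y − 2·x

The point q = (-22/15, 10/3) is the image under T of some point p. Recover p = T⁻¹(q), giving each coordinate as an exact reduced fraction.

T1 = [1 1/2 0; 0 1 0; 0 0 1]
T2·T1 = [1 1/2 0; -2 0 0; 0 0 1]
det M = 1; M⁻¹ = [0 -1/2 0; 2 1 0; 0 0 1]
M⁻¹ · (-22/15, 10/3)ᵀ = (-5/3, 2/5)ᵀ

p = (-5/3, 2/5)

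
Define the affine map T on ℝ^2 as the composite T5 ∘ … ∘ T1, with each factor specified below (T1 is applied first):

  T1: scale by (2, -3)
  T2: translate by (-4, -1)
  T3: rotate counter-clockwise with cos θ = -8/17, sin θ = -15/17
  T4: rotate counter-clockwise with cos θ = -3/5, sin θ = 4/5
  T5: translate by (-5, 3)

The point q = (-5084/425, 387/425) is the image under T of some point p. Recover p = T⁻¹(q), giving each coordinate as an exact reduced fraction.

p = (-8/5, 0)

T1 = [2 0 0; 0 -3 0; 0 0 1]
T2·T1 = [2 0 -4; 0 -3 -1; 0 0 1]
T3·…·T1 = [-16/17 -45/17 1; -30/17 24/17 4; 0 0 1]
T4·…·T1 = [168/85 39/85 -19/5; 26/85 -252/85 -8/5; 0 0 1]
T5·…·T1 = [168/85 39/85 -44/5; 26/85 -252/85 7/5; 0 0 1]
det M = -6; M⁻¹ = [42/85 13/170 721/170; 13/255 -28/85 232/255; 0 0 1]
M⁻¹ · (-5084/425, 387/425)ᵀ = (-8/5, 0)ᵀ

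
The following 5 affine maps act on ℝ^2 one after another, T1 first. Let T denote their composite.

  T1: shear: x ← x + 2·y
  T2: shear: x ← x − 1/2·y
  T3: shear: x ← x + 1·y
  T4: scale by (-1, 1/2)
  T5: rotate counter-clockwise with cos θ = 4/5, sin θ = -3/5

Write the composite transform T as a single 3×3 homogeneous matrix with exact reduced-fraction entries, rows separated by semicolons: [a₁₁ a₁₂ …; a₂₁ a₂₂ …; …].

T1 = [1 2 0; 0 1 0; 0 0 1]
T2·T1 = [1 3/2 0; 0 1 0; 0 0 1]
T3·…·T1 = [1 5/2 0; 0 1 0; 0 0 1]
T4·…·T1 = [-1 -5/2 0; 0 1/2 0; 0 0 1]
T5·…·T1 = [-4/5 -17/10 0; 3/5 19/10 0; 0 0 1]

T = [-4/5 -17/10 0; 3/5 19/10 0; 0 0 1]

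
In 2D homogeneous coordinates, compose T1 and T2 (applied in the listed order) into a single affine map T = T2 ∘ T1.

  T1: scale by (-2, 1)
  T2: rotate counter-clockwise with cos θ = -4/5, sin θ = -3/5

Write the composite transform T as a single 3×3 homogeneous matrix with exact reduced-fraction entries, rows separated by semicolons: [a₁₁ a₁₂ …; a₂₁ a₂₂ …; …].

T = [8/5 3/5 0; 6/5 -4/5 0; 0 0 1]

T1 = [-2 0 0; 0 1 0; 0 0 1]
T2·T1 = [8/5 3/5 0; 6/5 -4/5 0; 0 0 1]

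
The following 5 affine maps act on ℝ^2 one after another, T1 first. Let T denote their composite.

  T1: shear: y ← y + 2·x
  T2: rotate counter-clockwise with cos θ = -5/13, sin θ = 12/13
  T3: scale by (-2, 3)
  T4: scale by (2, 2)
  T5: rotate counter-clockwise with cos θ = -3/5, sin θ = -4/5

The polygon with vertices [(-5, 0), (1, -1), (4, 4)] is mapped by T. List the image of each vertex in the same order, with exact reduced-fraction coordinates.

T1 shear: y ← y + 2·x: (-5, 0) → (-5, -10); (1, -1) → (1, 1); (4, 4) → (4, 12)
T2 rotate counter-clockwise with cos θ = -5/13, sin θ = 12/13: (-5, -10) → (145/13, -10/13); (1, 1) → (-17/13, 7/13); (4, 12) → (-164/13, -12/13)
T3 scale by (-2, 3): (145/13, -10/13) → (-290/13, -30/13); (-17/13, 7/13) → (34/13, 21/13); (-164/13, -12/13) → (328/13, -36/13)
T4 scale by (2, 2): (-290/13, -30/13) → (-580/13, -60/13); (34/13, 21/13) → (68/13, 42/13); (328/13, -36/13) → (656/13, -72/13)
T5 rotate counter-clockwise with cos θ = -3/5, sin θ = -4/5: (-580/13, -60/13) → (300/13, 500/13); (68/13, 42/13) → (-36/65, -398/65); (656/13, -72/13) → (-2256/65, -2408/65)

image vertices: (300/13, 500/13), (-36/65, -398/65), (-2256/65, -2408/65)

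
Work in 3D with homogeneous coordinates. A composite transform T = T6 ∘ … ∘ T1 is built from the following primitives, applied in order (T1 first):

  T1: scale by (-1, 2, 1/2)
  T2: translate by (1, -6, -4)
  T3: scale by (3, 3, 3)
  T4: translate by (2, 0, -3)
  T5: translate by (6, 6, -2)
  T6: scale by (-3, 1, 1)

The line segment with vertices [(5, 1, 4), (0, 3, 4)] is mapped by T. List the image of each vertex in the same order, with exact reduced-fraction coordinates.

image vertices: (12, -6, -11), (-33, 6, -11)

T1 scale by (-1, 2, 1/2): (5, 1, 4) → (-5, 2, 2); (0, 3, 4) → (0, 6, 2)
T2 translate by (1, -6, -4): (-5, 2, 2) → (-4, -4, -2); (0, 6, 2) → (1, 0, -2)
T3 scale by (3, 3, 3): (-4, -4, -2) → (-12, -12, -6); (1, 0, -2) → (3, 0, -6)
T4 translate by (2, 0, -3): (-12, -12, -6) → (-10, -12, -9); (3, 0, -6) → (5, 0, -9)
T5 translate by (6, 6, -2): (-10, -12, -9) → (-4, -6, -11); (5, 0, -9) → (11, 6, -11)
T6 scale by (-3, 1, 1): (-4, -6, -11) → (12, -6, -11); (11, 6, -11) → (-33, 6, -11)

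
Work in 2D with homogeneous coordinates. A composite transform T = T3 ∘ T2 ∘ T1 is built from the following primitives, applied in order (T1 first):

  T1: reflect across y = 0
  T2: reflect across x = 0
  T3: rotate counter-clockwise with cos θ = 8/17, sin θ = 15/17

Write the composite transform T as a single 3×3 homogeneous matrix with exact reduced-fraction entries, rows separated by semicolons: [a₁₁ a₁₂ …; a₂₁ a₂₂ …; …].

T1 = [1 0 0; 0 -1 0; 0 0 1]
T2·T1 = [-1 0 0; 0 -1 0; 0 0 1]
T3·…·T1 = [-8/17 15/17 0; -15/17 -8/17 0; 0 0 1]

T = [-8/17 15/17 0; -15/17 -8/17 0; 0 0 1]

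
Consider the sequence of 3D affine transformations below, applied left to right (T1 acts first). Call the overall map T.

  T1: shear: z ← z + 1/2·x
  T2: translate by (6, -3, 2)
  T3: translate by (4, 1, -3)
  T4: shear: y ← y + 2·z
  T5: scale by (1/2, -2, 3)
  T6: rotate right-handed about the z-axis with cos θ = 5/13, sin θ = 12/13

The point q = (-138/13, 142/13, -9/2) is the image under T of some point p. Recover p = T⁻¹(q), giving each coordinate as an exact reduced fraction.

p = (2, -2, -3/2)

T1 = [1 0 0 0; 0 1 0 0; 1/2 0 1 0; 0 0 0 1]
T2·T1 = [1 0 0 6; 0 1 0 -3; 1/2 0 1 2; 0 0 0 1]
T3·…·T1 = [1 0 0 10; 0 1 0 -2; 1/2 0 1 -1; 0 0 0 1]
T4·…·T1 = [1 0 0 10; 1 1 2 -4; 1/2 0 1 -1; 0 0 0 1]
T5·…·T1 = [1/2 0 0 5; -2 -2 -4 8; 3/2 0 3 -3; 0 0 0 1]
T6·…·T1 = [53/26 24/13 48/13 -71/13; -4/13 -10/13 -20/13 100/13; 3/2 0 3 -3; 0 0 0 1]
det M = -3; M⁻¹ = [10/13 24/13 0 -10; 6/13 -5/26 -2/3 2; -5/13 -12/13 1/3 6; 0 0 0 1]
M⁻¹ · (-138/13, 142/13, -9/2)ᵀ = (2, -2, -3/2)ᵀ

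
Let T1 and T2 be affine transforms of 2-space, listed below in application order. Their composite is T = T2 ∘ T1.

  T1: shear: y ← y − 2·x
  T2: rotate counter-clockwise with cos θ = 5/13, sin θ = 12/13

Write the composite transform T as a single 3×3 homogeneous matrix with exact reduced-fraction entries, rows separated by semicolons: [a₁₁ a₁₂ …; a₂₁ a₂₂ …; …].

T1 = [1 0 0; -2 1 0; 0 0 1]
T2·T1 = [29/13 -12/13 0; 2/13 5/13 0; 0 0 1]

T = [29/13 -12/13 0; 2/13 5/13 0; 0 0 1]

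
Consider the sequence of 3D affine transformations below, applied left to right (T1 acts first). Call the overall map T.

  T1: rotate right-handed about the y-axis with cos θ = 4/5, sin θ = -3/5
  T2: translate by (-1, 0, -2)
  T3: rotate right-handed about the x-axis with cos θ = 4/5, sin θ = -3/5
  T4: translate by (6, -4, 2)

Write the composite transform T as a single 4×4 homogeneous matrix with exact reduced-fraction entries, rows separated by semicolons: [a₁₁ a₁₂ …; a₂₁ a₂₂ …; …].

T1 = [4/5 0 -3/5 0; 0 1 0 0; 3/5 0 4/5 0; 0 0 0 1]
T2·T1 = [4/5 0 -3/5 -1; 0 1 0 0; 3/5 0 4/5 -2; 0 0 0 1]
T3·…·T1 = [4/5 0 -3/5 -1; 9/25 4/5 12/25 -6/5; 12/25 -3/5 16/25 -8/5; 0 0 0 1]
T4·…·T1 = [4/5 0 -3/5 5; 9/25 4/5 12/25 -26/5; 12/25 -3/5 16/25 2/5; 0 0 0 1]

T = [4/5 0 -3/5 5; 9/25 4/5 12/25 -26/5; 12/25 -3/5 16/25 2/5; 0 0 0 1]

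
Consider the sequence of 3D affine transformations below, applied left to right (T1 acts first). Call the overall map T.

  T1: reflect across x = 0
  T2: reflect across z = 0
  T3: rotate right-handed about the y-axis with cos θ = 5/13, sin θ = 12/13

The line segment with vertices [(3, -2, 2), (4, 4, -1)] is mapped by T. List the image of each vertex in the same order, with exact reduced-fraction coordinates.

image vertices: (-3, -2, 2), (-8/13, 4, 53/13)

T1 reflect across x = 0: (3, -2, 2) → (-3, -2, 2); (4, 4, -1) → (-4, 4, -1)
T2 reflect across z = 0: (-3, -2, 2) → (-3, -2, -2); (-4, 4, -1) → (-4, 4, 1)
T3 rotate right-handed about the y-axis with cos θ = 5/13, sin θ = 12/13: (-3, -2, -2) → (-3, -2, 2); (-4, 4, 1) → (-8/13, 4, 53/13)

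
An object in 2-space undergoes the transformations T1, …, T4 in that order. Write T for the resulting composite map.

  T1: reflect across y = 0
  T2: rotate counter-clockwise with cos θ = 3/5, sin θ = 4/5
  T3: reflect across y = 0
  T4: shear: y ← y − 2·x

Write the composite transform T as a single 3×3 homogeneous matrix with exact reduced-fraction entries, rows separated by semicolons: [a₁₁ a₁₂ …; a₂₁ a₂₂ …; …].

T1 = [1 0 0; 0 -1 0; 0 0 1]
T2·T1 = [3/5 4/5 0; 4/5 -3/5 0; 0 0 1]
T3·…·T1 = [3/5 4/5 0; -4/5 3/5 0; 0 0 1]
T4·…·T1 = [3/5 4/5 0; -2 -1 0; 0 0 1]

T = [3/5 4/5 0; -2 -1 0; 0 0 1]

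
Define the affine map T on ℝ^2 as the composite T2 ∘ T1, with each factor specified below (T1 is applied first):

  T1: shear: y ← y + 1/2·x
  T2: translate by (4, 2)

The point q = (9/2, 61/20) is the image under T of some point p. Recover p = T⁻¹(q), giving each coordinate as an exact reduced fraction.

T1 = [1 0 0; 1/2 1 0; 0 0 1]
T2·T1 = [1 0 4; 1/2 1 2; 0 0 1]
det M = 1; M⁻¹ = [1 0 -4; -1/2 1 0; 0 0 1]
M⁻¹ · (9/2, 61/20)ᵀ = (1/2, 4/5)ᵀ

p = (1/2, 4/5)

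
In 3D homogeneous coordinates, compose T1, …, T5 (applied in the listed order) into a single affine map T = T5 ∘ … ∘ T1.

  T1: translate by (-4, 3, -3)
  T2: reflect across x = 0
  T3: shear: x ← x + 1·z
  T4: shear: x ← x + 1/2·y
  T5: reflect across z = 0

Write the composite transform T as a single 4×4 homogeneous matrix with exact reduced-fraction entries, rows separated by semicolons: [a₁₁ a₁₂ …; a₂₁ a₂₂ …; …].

T1 = [1 0 0 -4; 0 1 0 3; 0 0 1 -3; 0 0 0 1]
T2·T1 = [-1 0 0 4; 0 1 0 3; 0 0 1 -3; 0 0 0 1]
T3·…·T1 = [-1 0 1 1; 0 1 0 3; 0 0 1 -3; 0 0 0 1]
T4·…·T1 = [-1 1/2 1 5/2; 0 1 0 3; 0 0 1 -3; 0 0 0 1]
T5·…·T1 = [-1 1/2 1 5/2; 0 1 0 3; 0 0 -1 3; 0 0 0 1]

T = [-1 1/2 1 5/2; 0 1 0 3; 0 0 -1 3; 0 0 0 1]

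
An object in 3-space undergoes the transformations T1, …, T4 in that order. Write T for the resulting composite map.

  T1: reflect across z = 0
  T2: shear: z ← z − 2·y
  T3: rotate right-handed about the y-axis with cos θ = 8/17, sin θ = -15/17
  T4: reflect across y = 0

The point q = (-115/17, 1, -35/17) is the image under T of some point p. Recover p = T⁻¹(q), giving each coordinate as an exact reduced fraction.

p = (-5, -1, -3)

T1 = [1 0 0 0; 0 1 0 0; 0 0 -1 0; 0 0 0 1]
T2·T1 = [1 0 0 0; 0 1 0 0; 0 -2 -1 0; 0 0 0 1]
T3·…·T1 = [8/17 30/17 15/17 0; 0 1 0 0; 15/17 -16/17 -8/17 0; 0 0 0 1]
T4·…·T1 = [8/17 30/17 15/17 0; 0 -1 0 0; 15/17 -16/17 -8/17 0; 0 0 0 1]
det M = 1; M⁻¹ = [8/17 0 15/17 0; 0 -1 0 0; 15/17 2 -8/17 0; 0 0 0 1]
M⁻¹ · (-115/17, 1, -35/17)ᵀ = (-5, -1, -3)ᵀ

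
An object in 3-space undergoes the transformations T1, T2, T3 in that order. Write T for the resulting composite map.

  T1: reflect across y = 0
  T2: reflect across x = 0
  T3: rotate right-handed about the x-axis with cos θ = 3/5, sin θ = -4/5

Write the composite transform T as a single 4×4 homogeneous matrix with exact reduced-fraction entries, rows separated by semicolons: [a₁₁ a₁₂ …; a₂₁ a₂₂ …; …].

T1 = [1 0 0 0; 0 -1 0 0; 0 0 1 0; 0 0 0 1]
T2·T1 = [-1 0 0 0; 0 -1 0 0; 0 0 1 0; 0 0 0 1]
T3·…·T1 = [-1 0 0 0; 0 -3/5 4/5 0; 0 4/5 3/5 0; 0 0 0 1]

T = [-1 0 0 0; 0 -3/5 4/5 0; 0 4/5 3/5 0; 0 0 0 1]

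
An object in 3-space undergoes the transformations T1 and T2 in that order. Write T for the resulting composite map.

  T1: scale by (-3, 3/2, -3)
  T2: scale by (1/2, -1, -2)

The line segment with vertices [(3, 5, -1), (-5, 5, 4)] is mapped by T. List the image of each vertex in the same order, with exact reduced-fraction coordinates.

image vertices: (-9/2, -15/2, -6), (15/2, -15/2, 24)

T1 scale by (-3, 3/2, -3): (3, 5, -1) → (-9, 15/2, 3); (-5, 5, 4) → (15, 15/2, -12)
T2 scale by (1/2, -1, -2): (-9, 15/2, 3) → (-9/2, -15/2, -6); (15, 15/2, -12) → (15/2, -15/2, 24)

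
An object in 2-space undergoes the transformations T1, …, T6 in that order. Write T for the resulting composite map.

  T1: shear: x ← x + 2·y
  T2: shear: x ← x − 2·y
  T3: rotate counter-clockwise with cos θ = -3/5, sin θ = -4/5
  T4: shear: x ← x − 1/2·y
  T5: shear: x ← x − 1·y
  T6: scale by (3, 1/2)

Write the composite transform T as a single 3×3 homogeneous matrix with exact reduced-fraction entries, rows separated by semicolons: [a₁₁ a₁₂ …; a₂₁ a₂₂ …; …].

T1 = [1 2 0; 0 1 0; 0 0 1]
T2·T1 = [1 0 0; 0 1 0; 0 0 1]
T3·…·T1 = [-3/5 4/5 0; -4/5 -3/5 0; 0 0 1]
T4·…·T1 = [-1/5 11/10 0; -4/5 -3/5 0; 0 0 1]
T5·…·T1 = [3/5 17/10 0; -4/5 -3/5 0; 0 0 1]
T6·…·T1 = [9/5 51/10 0; -2/5 -3/10 0; 0 0 1]

T = [9/5 51/10 0; -2/5 -3/10 0; 0 0 1]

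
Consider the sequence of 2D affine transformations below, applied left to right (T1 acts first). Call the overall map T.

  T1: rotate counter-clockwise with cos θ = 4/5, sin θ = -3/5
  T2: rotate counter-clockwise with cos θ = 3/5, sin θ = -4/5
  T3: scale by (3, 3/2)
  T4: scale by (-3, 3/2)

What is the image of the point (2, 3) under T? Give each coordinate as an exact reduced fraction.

T(p) = (-27, -9/2)

T1 rotate counter-clockwise with cos θ = 4/5, sin θ = -3/5: (2, 3) → (17/5, 6/5)
T2 rotate counter-clockwise with cos θ = 3/5, sin θ = -4/5: (17/5, 6/5) → (3, -2)
T3 scale by (3, 3/2): (3, -2) → (9, -3)
T4 scale by (-3, 3/2): (9, -3) → (-27, -9/2)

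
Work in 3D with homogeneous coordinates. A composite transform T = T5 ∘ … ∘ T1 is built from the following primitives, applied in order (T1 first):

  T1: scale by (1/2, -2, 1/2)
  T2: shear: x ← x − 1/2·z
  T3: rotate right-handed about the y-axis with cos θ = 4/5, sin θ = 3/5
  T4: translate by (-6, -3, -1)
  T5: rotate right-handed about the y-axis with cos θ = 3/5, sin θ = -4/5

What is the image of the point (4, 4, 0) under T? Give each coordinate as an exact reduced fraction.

T1 scale by (1/2, -2, 1/2): (4, 4, 0) → (2, -8, 0)
T2 shear: x ← x − 1/2·z: (2, -8, 0) → (2, -8, 0)
T3 rotate right-handed about the y-axis with cos θ = 4/5, sin θ = 3/5: (2, -8, 0) → (8/5, -8, -6/5)
T4 translate by (-6, -3, -1): (8/5, -8, -6/5) → (-22/5, -11, -11/5)
T5 rotate right-handed about the y-axis with cos θ = 3/5, sin θ = -4/5: (-22/5, -11, -11/5) → (-22/25, -11, -121/25)

T(p) = (-22/25, -11, -121/25)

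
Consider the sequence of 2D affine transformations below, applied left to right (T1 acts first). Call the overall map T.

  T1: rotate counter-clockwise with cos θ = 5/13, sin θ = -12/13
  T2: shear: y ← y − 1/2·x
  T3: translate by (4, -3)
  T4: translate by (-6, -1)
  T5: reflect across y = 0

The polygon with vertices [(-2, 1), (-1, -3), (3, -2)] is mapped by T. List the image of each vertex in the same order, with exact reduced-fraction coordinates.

image vertices: (-24/13, 24/13), (-67/13, 69/26), (-35/13, 187/26)

T1 rotate counter-clockwise with cos θ = 5/13, sin θ = -12/13: (-2, 1) → (2/13, 29/13); (-1, -3) → (-41/13, -3/13); (3, -2) → (-9/13, -46/13)
T2 shear: y ← y − 1/2·x: (2/13, 29/13) → (2/13, 28/13); (-41/13, -3/13) → (-41/13, 35/26); (-9/13, -46/13) → (-9/13, -83/26)
T3 translate by (4, -3): (2/13, 28/13) → (54/13, -11/13); (-41/13, 35/26) → (11/13, -43/26); (-9/13, -83/26) → (43/13, -161/26)
T4 translate by (-6, -1): (54/13, -11/13) → (-24/13, -24/13); (11/13, -43/26) → (-67/13, -69/26); (43/13, -161/26) → (-35/13, -187/26)
T5 reflect across y = 0: (-24/13, -24/13) → (-24/13, 24/13); (-67/13, -69/26) → (-67/13, 69/26); (-35/13, -187/26) → (-35/13, 187/26)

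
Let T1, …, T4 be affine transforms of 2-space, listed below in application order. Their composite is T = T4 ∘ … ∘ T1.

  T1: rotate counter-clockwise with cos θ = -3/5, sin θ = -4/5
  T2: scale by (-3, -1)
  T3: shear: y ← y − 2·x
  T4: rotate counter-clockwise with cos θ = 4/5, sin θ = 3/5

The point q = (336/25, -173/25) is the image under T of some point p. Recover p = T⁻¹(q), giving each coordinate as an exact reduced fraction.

T1 = [-3/5 4/5 0; -4/5 -3/5 0; 0 0 1]
T2·T1 = [9/5 -12/5 0; 4/5 3/5 0; 0 0 1]
T3·…·T1 = [9/5 -12/5 0; -14/5 27/5 0; 0 0 1]
T4·…·T1 = [78/25 -129/25 0; -29/25 72/25 0; 0 0 1]
det M = 3; M⁻¹ = [24/25 43/25 0; 29/75 26/25 0; 0 0 1]
M⁻¹ · (336/25, -173/25)ᵀ = (1, -2)ᵀ

p = (1, -2)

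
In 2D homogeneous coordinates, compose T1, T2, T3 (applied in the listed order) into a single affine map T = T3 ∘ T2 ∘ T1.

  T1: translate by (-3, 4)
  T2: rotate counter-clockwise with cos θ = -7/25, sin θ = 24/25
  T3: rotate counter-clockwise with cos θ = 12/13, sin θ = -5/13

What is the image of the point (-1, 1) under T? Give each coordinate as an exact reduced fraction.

T1 translate by (-3, 4): (-1, 1) → (-4, 5)
T2 rotate counter-clockwise with cos θ = -7/25, sin θ = 24/25: (-4, 5) → (-92/25, -131/25)
T3 rotate counter-clockwise with cos θ = 12/13, sin θ = -5/13: (-92/25, -131/25) → (-1759/325, -1112/325)

T(p) = (-1759/325, -1112/325)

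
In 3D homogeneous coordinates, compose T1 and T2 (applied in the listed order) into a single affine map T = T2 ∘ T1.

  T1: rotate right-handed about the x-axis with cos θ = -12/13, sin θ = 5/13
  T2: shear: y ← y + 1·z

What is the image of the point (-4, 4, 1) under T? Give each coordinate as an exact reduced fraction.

T1 rotate right-handed about the x-axis with cos θ = -12/13, sin θ = 5/13: (-4, 4, 1) → (-4, -53/13, 8/13)
T2 shear: y ← y + 1·z: (-4, -53/13, 8/13) → (-4, -45/13, 8/13)

T(p) = (-4, -45/13, 8/13)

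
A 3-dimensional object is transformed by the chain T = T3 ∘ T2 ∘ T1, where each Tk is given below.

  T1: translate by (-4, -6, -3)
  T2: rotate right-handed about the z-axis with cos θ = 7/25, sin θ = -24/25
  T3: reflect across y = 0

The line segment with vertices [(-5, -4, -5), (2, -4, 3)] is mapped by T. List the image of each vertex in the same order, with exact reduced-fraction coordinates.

T1 translate by (-4, -6, -3): (-5, -4, -5) → (-9, -10, -8); (2, -4, 3) → (-2, -10, 0)
T2 rotate right-handed about the z-axis with cos θ = 7/25, sin θ = -24/25: (-9, -10, -8) → (-303/25, 146/25, -8); (-2, -10, 0) → (-254/25, -22/25, 0)
T3 reflect across y = 0: (-303/25, 146/25, -8) → (-303/25, -146/25, -8); (-254/25, -22/25, 0) → (-254/25, 22/25, 0)

image vertices: (-303/25, -146/25, -8), (-254/25, 22/25, 0)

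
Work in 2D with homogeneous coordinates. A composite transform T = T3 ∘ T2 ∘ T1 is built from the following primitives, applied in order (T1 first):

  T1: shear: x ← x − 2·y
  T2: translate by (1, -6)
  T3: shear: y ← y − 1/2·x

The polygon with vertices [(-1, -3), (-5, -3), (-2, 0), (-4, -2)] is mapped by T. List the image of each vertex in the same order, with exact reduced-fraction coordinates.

T1 shear: x ← x − 2·y: (-1, -3) → (5, -3); (-5, -3) → (1, -3); (-2, 0) → (-2, 0); (-4, -2) → (0, -2)
T2 translate by (1, -6): (5, -3) → (6, -9); (1, -3) → (2, -9); (-2, 0) → (-1, -6); (0, -2) → (1, -8)
T3 shear: y ← y − 1/2·x: (6, -9) → (6, -12); (2, -9) → (2, -10); (-1, -6) → (-1, -11/2); (1, -8) → (1, -17/2)

image vertices: (6, -12), (2, -10), (-1, -11/2), (1, -17/2)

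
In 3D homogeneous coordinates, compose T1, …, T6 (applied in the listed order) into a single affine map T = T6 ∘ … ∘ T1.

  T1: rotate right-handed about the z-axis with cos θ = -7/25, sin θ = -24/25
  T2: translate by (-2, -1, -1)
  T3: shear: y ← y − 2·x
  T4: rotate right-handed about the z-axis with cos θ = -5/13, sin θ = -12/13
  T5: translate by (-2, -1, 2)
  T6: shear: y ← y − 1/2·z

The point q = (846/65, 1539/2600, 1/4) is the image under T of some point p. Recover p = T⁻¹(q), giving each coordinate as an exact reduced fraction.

p = (2, -5, -3/4)

T1 = [-7/25 24/25 0 0; -24/25 -7/25 0 0; 0 0 1 0; 0 0 0 1]
T2·T1 = [-7/25 24/25 0 -2; -24/25 -7/25 0 -1; 0 0 1 -1; 0 0 0 1]
T3·…·T1 = [-7/25 24/25 0 -2; -2/5 -11/5 0 3; 0 0 1 -1; 0 0 0 1]
T4·…·T1 = [-17/65 -12/5 0 46/13; 134/325 -1/25 0 9/13; 0 0 1 -1; 0 0 0 1]
T5·…·T1 = [-17/65 -12/5 0 20/13; 134/325 -1/25 0 -4/13; 0 0 1 1; 0 0 0 1]
T6·…·T1 = [-17/65 -12/5 0 20/13; 134/325 -1/25 -1/2 -21/26; 0 0 1 1; 0 0 0 1]
det M = 1; M⁻¹ = [-1/25 12/5 6/5 4/5; -134/325 -17/65 -17/130 36/65; 0 0 1 -1; 0 0 0 1]
M⁻¹ · (846/65, 1539/2600, 1/4)ᵀ = (2, -5, -3/4)ᵀ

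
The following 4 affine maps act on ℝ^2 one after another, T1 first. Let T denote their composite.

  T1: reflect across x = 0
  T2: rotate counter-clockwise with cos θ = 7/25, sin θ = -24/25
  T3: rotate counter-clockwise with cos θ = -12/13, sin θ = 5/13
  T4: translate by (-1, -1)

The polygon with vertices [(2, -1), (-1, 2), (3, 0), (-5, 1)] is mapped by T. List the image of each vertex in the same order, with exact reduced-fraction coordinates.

T1 reflect across x = 0: (2, -1) → (-2, -1); (-1, 2) → (1, 2); (3, 0) → (-3, 0); (-5, 1) → (5, 1)
T2 rotate counter-clockwise with cos θ = 7/25, sin θ = -24/25: (-2, -1) → (-38/25, 41/25); (1, 2) → (11/5, -2/5); (-3, 0) → (-21/25, 72/25); (5, 1) → (59/25, -113/25)
T3 rotate counter-clockwise with cos θ = -12/13, sin θ = 5/13: (-38/25, 41/25) → (251/325, -682/325); (11/5, -2/5) → (-122/65, 79/65); (-21/25, 72/25) → (-108/325, -969/325); (59/25, -113/25) → (-11/25, 127/25)
T4 translate by (-1, -1): (251/325, -682/325) → (-74/325, -1007/325); (-122/65, 79/65) → (-187/65, 14/65); (-108/325, -969/325) → (-433/325, -1294/325); (-11/25, 127/25) → (-36/25, 102/25)

image vertices: (-74/325, -1007/325), (-187/65, 14/65), (-433/325, -1294/325), (-36/25, 102/25)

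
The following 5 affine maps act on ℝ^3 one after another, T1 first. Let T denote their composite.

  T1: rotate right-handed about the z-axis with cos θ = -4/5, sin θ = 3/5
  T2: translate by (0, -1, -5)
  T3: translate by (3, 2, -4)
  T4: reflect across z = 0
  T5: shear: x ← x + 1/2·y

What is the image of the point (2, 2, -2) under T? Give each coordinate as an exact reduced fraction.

T1 rotate right-handed about the z-axis with cos θ = -4/5, sin θ = 3/5: (2, 2, -2) → (-14/5, -2/5, -2)
T2 translate by (0, -1, -5): (-14/5, -2/5, -2) → (-14/5, -7/5, -7)
T3 translate by (3, 2, -4): (-14/5, -7/5, -7) → (1/5, 3/5, -11)
T4 reflect across z = 0: (1/5, 3/5, -11) → (1/5, 3/5, 11)
T5 shear: x ← x + 1/2·y: (1/5, 3/5, 11) → (1/2, 3/5, 11)

T(p) = (1/2, 3/5, 11)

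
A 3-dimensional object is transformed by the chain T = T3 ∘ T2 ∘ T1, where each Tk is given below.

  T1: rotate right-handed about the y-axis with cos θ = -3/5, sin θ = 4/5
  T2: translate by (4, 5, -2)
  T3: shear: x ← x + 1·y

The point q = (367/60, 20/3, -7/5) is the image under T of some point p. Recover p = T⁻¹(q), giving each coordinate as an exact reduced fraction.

p = (9/4, 5/3, -4)

T1 = [-3/5 0 4/5 0; 0 1 0 0; -4/5 0 -3/5 0; 0 0 0 1]
T2·T1 = [-3/5 0 4/5 4; 0 1 0 5; -4/5 0 -3/5 -2; 0 0 0 1]
T3·…·T1 = [-3/5 1 4/5 9; 0 1 0 5; -4/5 0 -3/5 -2; 0 0 0 1]
det M = 1; M⁻¹ = [-3/5 3/5 -4/5 4/5; 0 1 0 -5; 4/5 -4/5 -3/5 -22/5; 0 0 0 1]
M⁻¹ · (367/60, 20/3, -7/5)ᵀ = (9/4, 5/3, -4)ᵀ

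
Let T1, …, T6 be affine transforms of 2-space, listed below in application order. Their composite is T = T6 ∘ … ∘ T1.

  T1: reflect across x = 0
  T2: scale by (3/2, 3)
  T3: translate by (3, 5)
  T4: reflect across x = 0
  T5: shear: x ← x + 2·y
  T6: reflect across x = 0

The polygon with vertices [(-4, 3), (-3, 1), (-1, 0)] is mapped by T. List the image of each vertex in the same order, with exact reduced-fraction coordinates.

image vertices: (-19, 14), (-17/2, 8), (-11/2, 5)

T1 reflect across x = 0: (-4, 3) → (4, 3); (-3, 1) → (3, 1); (-1, 0) → (1, 0)
T2 scale by (3/2, 3): (4, 3) → (6, 9); (3, 1) → (9/2, 3); (1, 0) → (3/2, 0)
T3 translate by (3, 5): (6, 9) → (9, 14); (9/2, 3) → (15/2, 8); (3/2, 0) → (9/2, 5)
T4 reflect across x = 0: (9, 14) → (-9, 14); (15/2, 8) → (-15/2, 8); (9/2, 5) → (-9/2, 5)
T5 shear: x ← x + 2·y: (-9, 14) → (19, 14); (-15/2, 8) → (17/2, 8); (-9/2, 5) → (11/2, 5)
T6 reflect across x = 0: (19, 14) → (-19, 14); (17/2, 8) → (-17/2, 8); (11/2, 5) → (-11/2, 5)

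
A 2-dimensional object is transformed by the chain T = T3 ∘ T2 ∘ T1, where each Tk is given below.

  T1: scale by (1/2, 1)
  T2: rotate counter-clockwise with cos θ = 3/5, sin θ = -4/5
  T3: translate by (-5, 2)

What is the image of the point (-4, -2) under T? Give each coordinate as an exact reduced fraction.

T(p) = (-39/5, 12/5)

T1 scale by (1/2, 1): (-4, -2) → (-2, -2)
T2 rotate counter-clockwise with cos θ = 3/5, sin θ = -4/5: (-2, -2) → (-14/5, 2/5)
T3 translate by (-5, 2): (-14/5, 2/5) → (-39/5, 12/5)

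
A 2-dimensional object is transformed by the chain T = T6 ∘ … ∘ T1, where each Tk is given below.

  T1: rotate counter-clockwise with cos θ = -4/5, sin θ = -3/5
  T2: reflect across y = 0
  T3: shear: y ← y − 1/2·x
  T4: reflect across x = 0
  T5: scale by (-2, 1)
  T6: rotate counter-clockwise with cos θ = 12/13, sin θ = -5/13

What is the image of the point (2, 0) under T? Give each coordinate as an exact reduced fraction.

T(p) = (-142/65, 40/13)

T1 rotate counter-clockwise with cos θ = -4/5, sin θ = -3/5: (2, 0) → (-8/5, -6/5)
T2 reflect across y = 0: (-8/5, -6/5) → (-8/5, 6/5)
T3 shear: y ← y − 1/2·x: (-8/5, 6/5) → (-8/5, 2)
T4 reflect across x = 0: (-8/5, 2) → (8/5, 2)
T5 scale by (-2, 1): (8/5, 2) → (-16/5, 2)
T6 rotate counter-clockwise with cos θ = 12/13, sin θ = -5/13: (-16/5, 2) → (-142/65, 40/13)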